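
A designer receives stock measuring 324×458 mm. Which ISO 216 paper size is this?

Aspect ratio 458/324 ≈ 1.414 — close to the ISO √2 ≈ 1.414.
In the C-series (envelope sizes, between A and B): C3 = 324 × 458 mm.

C3 (324 × 458 mm)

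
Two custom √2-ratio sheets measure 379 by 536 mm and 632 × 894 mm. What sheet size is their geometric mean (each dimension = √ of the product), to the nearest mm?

Short side: √(379 · 632) = √239528 ≈ 489.4 → 489 mm
Long side: √(536 · 894) = √479184 ≈ 692.2 → 692 mm

489 × 692 mm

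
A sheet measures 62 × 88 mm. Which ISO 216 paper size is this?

B8 (62 × 88 mm)

Aspect ratio 88/62 ≈ 1.419 — close to the ISO √2 ≈ 1.414.
In the B-series (B0 = 1000 × 1414 mm): B8 = 62 × 88 mm.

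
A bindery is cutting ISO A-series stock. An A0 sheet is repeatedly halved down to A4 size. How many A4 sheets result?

16

Each ISO step halves the sheet: 1 × A0 → 2 × A1 → 4 × A2 → 8 × A3 → …
From A0 to A4 is 4 halving steps: 2^4 = 16.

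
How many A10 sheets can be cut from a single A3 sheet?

128

Each ISO step halves the sheet: 1 × A3 → 2 × A4 → 4 × A5 → 8 × A6 → …
From A3 to A10 is 7 halving steps: 2^7 = 128.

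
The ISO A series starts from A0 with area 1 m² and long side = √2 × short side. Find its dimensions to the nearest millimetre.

841 × 1189 mm

Let the short side be w mm. Then the long side is w√2 and w · w√2 = 10⁶ mm².
w² = 10⁶/√2, so w = 1000 / 2^(1/4) ≈ 840.9 mm; long side = 1000 · 2^(1/4) ≈ 1189.2 mm.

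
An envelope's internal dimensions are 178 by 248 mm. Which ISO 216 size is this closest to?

B5 (176 × 250 mm)

Aspect ratio 248/178 ≈ 1.393 (ISO target is √2 ≈ 1.414).
In the B-series (B0 = 1000 × 1414 mm): B5 = 176 × 250 mm.
Off by 4 mm total — nearest standard size.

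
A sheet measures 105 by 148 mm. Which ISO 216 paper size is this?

Aspect ratio 148/105 ≈ 1.410 — close to the ISO √2 ≈ 1.414.
In the A-series (A0 area = 1 m²): A6 = 105 × 148 mm.

A6 (105 × 148 mm)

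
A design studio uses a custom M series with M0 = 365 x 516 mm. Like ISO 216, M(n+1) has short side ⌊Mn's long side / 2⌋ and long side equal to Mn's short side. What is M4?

91 × 129 mm

M1: ⌊516/2⌋ × 365 = 258 × 365 mm
M2: ⌊365/2⌋ × 258 = 182 × 258 mm
M3: ⌊258/2⌋ × 182 = 129 × 182 mm
M4: ⌊182/2⌋ × 129 = 91 × 129 mm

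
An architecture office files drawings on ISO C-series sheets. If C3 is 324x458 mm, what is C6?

C4: ⌊458/2⌋ × 324 = 229 × 324 mm
C5: ⌊324/2⌋ × 229 = 162 × 229 mm
C6: ⌊229/2⌋ × 162 = 114 × 162 mm

114 × 162 mm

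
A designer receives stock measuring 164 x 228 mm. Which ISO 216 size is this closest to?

C5 (162 × 229 mm)

Aspect ratio 228/164 ≈ 1.390 (ISO target is √2 ≈ 1.414).
In the C-series (envelope sizes, between A and B): C5 = 162 × 229 mm.
Off by 3 mm total — nearest standard size.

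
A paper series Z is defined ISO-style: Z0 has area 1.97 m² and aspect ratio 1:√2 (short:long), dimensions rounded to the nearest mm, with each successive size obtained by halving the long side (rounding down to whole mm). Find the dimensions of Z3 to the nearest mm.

417 × 590 mm

Let Z0's short side be w mm. w · w√2 = 1.97 m² = 1,970,000 mm², so w ≈ 1180.3 mm and w√2 ≈ 1669.1 mm → Z0 = 1180 × 1669 mm.
Z1: ⌊1669/2⌋ × 1180 = 834 × 1180 mm
Z2: ⌊1180/2⌋ × 834 = 590 × 834 mm
Z3: ⌊834/2⌋ × 590 = 417 × 590 mm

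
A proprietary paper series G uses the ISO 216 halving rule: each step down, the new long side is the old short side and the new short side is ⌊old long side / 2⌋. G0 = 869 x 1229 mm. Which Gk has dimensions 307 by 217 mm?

G4

G0: 869 × 1229 mm
G1: 614 × 869 mm
G2: 434 × 614 mm
G3: 307 × 434 mm
G4: 217 × 307 mm
G5: 153 × 217 mm
→ matches G4.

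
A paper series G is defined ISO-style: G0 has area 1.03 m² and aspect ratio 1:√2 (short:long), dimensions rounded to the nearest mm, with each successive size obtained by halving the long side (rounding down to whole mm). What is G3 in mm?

301 × 426 mm

Let G0's short side be w mm. w · w√2 = 1.03 m² = 1,030,000 mm², so w ≈ 853.4 mm and w√2 ≈ 1206.9 mm → G0 = 853 × 1207 mm.
G1: ⌊1207/2⌋ × 853 = 603 × 853 mm
G2: ⌊853/2⌋ × 603 = 426 × 603 mm
G3: ⌊603/2⌋ × 426 = 301 × 426 mm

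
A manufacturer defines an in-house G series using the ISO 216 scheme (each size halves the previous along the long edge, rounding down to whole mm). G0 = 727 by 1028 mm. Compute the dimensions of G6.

G1 = 514 × 727 mm (from G0 by 1 halving).
G2: ⌊727/2⌋ × 514 = 363 × 514 mm
G3: ⌊514/2⌋ × 363 = 257 × 363 mm
G4: ⌊363/2⌋ × 257 = 181 × 257 mm
G5: ⌊257/2⌋ × 181 = 128 × 181 mm
G6: ⌊181/2⌋ × 128 = 90 × 128 mm

90 × 128 mm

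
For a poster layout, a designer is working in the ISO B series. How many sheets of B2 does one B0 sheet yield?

4

B0 = 1000 × 1414 mm; B2 = 500 × 707 mm.
Each halving step doubles the count; 2 steps from B0 to B2.
2^2 = 4.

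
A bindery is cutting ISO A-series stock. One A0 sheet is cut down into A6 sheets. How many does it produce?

64

Each ISO step halves the sheet: 1 × A0 → 2 × A1 → 4 × A2 → 8 × A3 → …
From A0 to A6 is 6 halving steps: 2^6 = 64.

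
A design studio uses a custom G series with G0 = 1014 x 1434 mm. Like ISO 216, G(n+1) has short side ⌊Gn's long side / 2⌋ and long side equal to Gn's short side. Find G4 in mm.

253 × 358 mm

G1: ⌊1434/2⌋ × 1014 = 717 × 1014 mm
G2: ⌊1014/2⌋ × 717 = 507 × 717 mm
G3: ⌊717/2⌋ × 507 = 358 × 507 mm
G4: ⌊507/2⌋ × 358 = 253 × 358 mm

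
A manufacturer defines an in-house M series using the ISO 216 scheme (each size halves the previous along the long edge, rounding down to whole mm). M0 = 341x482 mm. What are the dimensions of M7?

M1 = 241 × 341 mm (from M0 by 1 halving).
M2: ⌊341/2⌋ × 241 = 170 × 241 mm
M3: ⌊241/2⌋ × 170 = 120 × 170 mm
M4: ⌊170/2⌋ × 120 = 85 × 120 mm
M5: ⌊120/2⌋ × 85 = 60 × 85 mm
M6: ⌊85/2⌋ × 60 = 42 × 60 mm
M7: ⌊60/2⌋ × 42 = 30 × 42 mm

30 × 42 mm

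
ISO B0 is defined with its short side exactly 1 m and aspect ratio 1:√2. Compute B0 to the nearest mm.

Short side = 1000 mm; long side = 1000√2 ≈ 1414.2 mm.

1000 × 1414 mm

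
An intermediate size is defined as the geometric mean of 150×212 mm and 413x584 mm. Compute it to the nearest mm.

Short side: √(150 · 413) = √61950 ≈ 248.9 → 249 mm
Long side: √(212 · 584) = √123808 ≈ 351.9 → 352 mm

249 × 352 mm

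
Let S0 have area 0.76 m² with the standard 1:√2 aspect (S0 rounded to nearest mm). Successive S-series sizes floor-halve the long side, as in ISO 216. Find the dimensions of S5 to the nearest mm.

129 × 183 mm

Let S0's short side be w mm. w · w√2 = 0.76 m² = 760,000 mm², so w ≈ 733.1 mm and w√2 ≈ 1036.7 mm → S0 = 733 × 1037 mm.
S1: ⌊1037/2⌋ × 733 = 518 × 733 mm
S2: ⌊733/2⌋ × 518 = 366 × 518 mm
S3: ⌊518/2⌋ × 366 = 259 × 366 mm
S4: ⌊366/2⌋ × 259 = 183 × 259 mm
S5: ⌊259/2⌋ × 183 = 129 × 183 mm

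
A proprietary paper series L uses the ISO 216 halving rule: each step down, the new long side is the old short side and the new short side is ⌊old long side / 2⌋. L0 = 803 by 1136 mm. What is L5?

142 × 200 mm

L1: ⌊1136/2⌋ × 803 = 568 × 803 mm
L2: ⌊803/2⌋ × 568 = 401 × 568 mm
L3: ⌊568/2⌋ × 401 = 284 × 401 mm
L4: ⌊401/2⌋ × 284 = 200 × 284 mm
L5: ⌊284/2⌋ × 200 = 142 × 200 mm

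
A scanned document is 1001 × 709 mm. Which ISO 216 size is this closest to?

Aspect ratio 1001/709 ≈ 1.412 — close to the ISO √2 ≈ 1.414.
In the B-series (B0 = 1000 × 1414 mm): B1 = 707 × 1000 mm.
Off by 3 mm total — nearest standard size.

B1 (707 × 1000 mm)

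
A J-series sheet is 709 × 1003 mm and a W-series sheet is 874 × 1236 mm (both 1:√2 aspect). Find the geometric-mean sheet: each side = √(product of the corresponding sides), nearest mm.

787 × 1113 mm

Short side: √(709 · 874) = √619666 ≈ 787.2 → 787 mm
Long side: √(1003 · 1236) = √1239708 ≈ 1113.4 → 1113 mm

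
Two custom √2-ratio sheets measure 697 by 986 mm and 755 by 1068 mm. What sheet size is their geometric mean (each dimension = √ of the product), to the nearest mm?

725 × 1026 mm

Short side: √(697 · 755) = √526235 ≈ 725.4 → 725 mm
Long side: √(986 · 1068) = √1053048 ≈ 1026.2 → 1026 mm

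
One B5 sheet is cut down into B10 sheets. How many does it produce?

32

Each ISO step halves the sheet: 1 × B5 → 2 × B6 → 4 × B7 → 8 × B8 → …
From B5 to B10 is 5 halving steps: 2^5 = 32.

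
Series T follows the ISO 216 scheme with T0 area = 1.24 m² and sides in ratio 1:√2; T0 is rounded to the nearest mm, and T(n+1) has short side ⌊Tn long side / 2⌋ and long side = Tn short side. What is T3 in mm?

331 × 468 mm

Let T0's short side be w mm. w · w√2 = 1.24 m² = 1,240,000 mm², so w ≈ 936.4 mm and w√2 ≈ 1324.2 mm → T0 = 936 × 1324 mm.
T1: ⌊1324/2⌋ × 936 = 662 × 936 mm
T2: ⌊936/2⌋ × 662 = 468 × 662 mm
T3: ⌊662/2⌋ × 468 = 331 × 468 mm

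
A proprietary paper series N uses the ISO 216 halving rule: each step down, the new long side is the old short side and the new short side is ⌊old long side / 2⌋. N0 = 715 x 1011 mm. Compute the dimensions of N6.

89 × 126 mm

N1 = 505 × 715 mm (from N0 by 1 halving).
N2: ⌊715/2⌋ × 505 = 357 × 505 mm
N3: ⌊505/2⌋ × 357 = 252 × 357 mm
N4: ⌊357/2⌋ × 252 = 178 × 252 mm
N5: ⌊252/2⌋ × 178 = 126 × 178 mm
N6: ⌊178/2⌋ × 126 = 89 × 126 mm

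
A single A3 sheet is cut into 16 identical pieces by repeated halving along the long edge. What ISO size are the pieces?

16 = 2^4, so 4 halving steps.
A3 → A4 → … → A7 after 4 steps.

A7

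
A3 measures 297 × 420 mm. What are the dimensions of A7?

74 × 105 mm

A4: ⌊420/2⌋ × 297 = 210 × 297 mm
A5: ⌊297/2⌋ × 210 = 148 × 210 mm
A6: ⌊210/2⌋ × 148 = 105 × 148 mm
A7: ⌊148/2⌋ × 105 = 74 × 105 mm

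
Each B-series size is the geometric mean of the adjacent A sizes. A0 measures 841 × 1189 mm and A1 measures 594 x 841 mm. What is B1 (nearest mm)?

707 × 1000 mm

Short side: √(841 · 594) = √499554 ≈ 706.8 → 707 mm
Long side: √(1189 · 841) = √999949 ≈ 1000.0 → 1000 mm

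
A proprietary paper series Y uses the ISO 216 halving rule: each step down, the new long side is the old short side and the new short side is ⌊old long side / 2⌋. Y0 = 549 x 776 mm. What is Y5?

97 × 137 mm

Y1: ⌊776/2⌋ × 549 = 388 × 549 mm
Y2: ⌊549/2⌋ × 388 = 274 × 388 mm
Y3: ⌊388/2⌋ × 274 = 194 × 274 mm
Y4: ⌊274/2⌋ × 194 = 137 × 194 mm
Y5: ⌊194/2⌋ × 137 = 97 × 137 mm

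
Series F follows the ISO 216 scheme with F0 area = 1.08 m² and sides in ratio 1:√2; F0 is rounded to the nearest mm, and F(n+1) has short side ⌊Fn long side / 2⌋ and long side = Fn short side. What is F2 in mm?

Let F0's short side be w mm. w · w√2 = 1.08 m² = 1,080,000 mm², so w ≈ 873.9 mm and w√2 ≈ 1235.9 mm → F0 = 874 × 1236 mm.
F1: ⌊1236/2⌋ × 874 = 618 × 874 mm
F2: ⌊874/2⌋ × 618 = 437 × 618 mm

437 × 618 mm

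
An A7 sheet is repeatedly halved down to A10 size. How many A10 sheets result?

8

Each ISO step halves the sheet: 1 × A7 → 2 × A8 → 4 × A9 → 8 × A10
From A7 to A10 is 3 halving steps: 2^3 = 8.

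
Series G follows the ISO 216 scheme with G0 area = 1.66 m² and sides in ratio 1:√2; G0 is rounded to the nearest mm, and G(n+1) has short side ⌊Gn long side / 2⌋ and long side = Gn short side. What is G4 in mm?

Let G0's short side be w mm. w · w√2 = 1.66 m² = 1,660,000 mm², so w ≈ 1083.4 mm and w√2 ≈ 1532.2 mm → G0 = 1083 × 1532 mm.
G1: ⌊1532/2⌋ × 1083 = 766 × 1083 mm
G2: ⌊1083/2⌋ × 766 = 541 × 766 mm
G3: ⌊766/2⌋ × 541 = 383 × 541 mm
G4: ⌊541/2⌋ × 383 = 270 × 383 mm

270 × 383 mm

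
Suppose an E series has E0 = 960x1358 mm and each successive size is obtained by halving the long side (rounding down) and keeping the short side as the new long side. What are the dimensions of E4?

240 × 339 mm

E1 = 679 × 960 mm (from E0 by 1 halving).
E2: ⌊960/2⌋ × 679 = 480 × 679 mm
E3: ⌊679/2⌋ × 480 = 339 × 480 mm
E4: ⌊480/2⌋ × 339 = 240 × 339 mm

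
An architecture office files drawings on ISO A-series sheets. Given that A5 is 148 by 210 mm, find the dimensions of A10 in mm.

26 × 37 mm

A6: ⌊210/2⌋ × 148 = 105 × 148 mm
A7: ⌊148/2⌋ × 105 = 74 × 105 mm
A8: ⌊105/2⌋ × 74 = 52 × 74 mm
A9: ⌊74/2⌋ × 52 = 37 × 52 mm
A10: ⌊52/2⌋ × 37 = 26 × 37 mm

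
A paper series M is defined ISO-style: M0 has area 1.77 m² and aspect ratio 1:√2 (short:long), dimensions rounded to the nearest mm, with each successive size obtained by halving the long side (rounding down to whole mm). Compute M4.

279 × 395 mm

Let M0's short side be w mm. w · w√2 = 1.77 m² = 1,770,000 mm², so w ≈ 1118.7 mm and w√2 ≈ 1582.1 mm → M0 = 1119 × 1582 mm.
M1: ⌊1582/2⌋ × 1119 = 791 × 1119 mm
M2: ⌊1119/2⌋ × 791 = 559 × 791 mm
M3: ⌊791/2⌋ × 559 = 395 × 559 mm
M4: ⌊559/2⌋ × 395 = 279 × 395 mm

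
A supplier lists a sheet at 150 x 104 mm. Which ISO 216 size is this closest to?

Aspect ratio 150/104 ≈ 1.442 (ISO target is √2 ≈ 1.414).
In the A-series (A0 area = 1 m²): A6 = 105 × 148 mm.
Off by 3 mm total — nearest standard size.

A6 (105 × 148 mm)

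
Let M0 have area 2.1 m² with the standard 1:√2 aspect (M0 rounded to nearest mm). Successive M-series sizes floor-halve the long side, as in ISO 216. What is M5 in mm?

215 × 304 mm

Let M0's short side be w mm. w · w√2 = 2.1 m² = 2,100,000 mm², so w ≈ 1218.6 mm and w√2 ≈ 1723.3 mm → M0 = 1219 × 1723 mm.
M1: ⌊1723/2⌋ × 1219 = 861 × 1219 mm
M2: ⌊1219/2⌋ × 861 = 609 × 861 mm
M3: ⌊861/2⌋ × 609 = 430 × 609 mm
M4: ⌊609/2⌋ × 430 = 304 × 430 mm
M5: ⌊430/2⌋ × 304 = 215 × 304 mm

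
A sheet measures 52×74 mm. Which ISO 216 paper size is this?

Aspect ratio 74/52 ≈ 1.423 — close to the ISO √2 ≈ 1.414.
In the A-series (A0 area = 1 m²): A8 = 52 × 74 mm.

A8 (52 × 74 mm)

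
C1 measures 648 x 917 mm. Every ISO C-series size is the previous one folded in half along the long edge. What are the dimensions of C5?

C2: ⌊917/2⌋ × 648 = 458 × 648 mm
C3: ⌊648/2⌋ × 458 = 324 × 458 mm
C4: ⌊458/2⌋ × 324 = 229 × 324 mm
C5: ⌊324/2⌋ × 229 = 162 × 229 mm

162 × 229 mm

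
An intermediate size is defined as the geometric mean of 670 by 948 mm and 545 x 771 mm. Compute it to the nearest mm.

Short side: √(670 · 545) = √365150 ≈ 604.3 → 604 mm
Long side: √(948 · 771) = √730908 ≈ 854.9 → 855 mm

604 × 855 mm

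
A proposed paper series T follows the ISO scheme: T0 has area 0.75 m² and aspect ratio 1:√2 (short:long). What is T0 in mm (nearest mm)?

Let the short side be w mm. Then w · w√2 = 0.75 m² = 750,000 mm².
w² = 750,000/√2, so w ≈ 728.2 mm; long side = w√2 ≈ 1029.9 mm.

728 × 1030 mm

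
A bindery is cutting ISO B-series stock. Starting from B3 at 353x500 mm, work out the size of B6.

125 × 176 mm

B4: ⌊500/2⌋ × 353 = 250 × 353 mm
B5: ⌊353/2⌋ × 250 = 176 × 250 mm
B6: ⌊250/2⌋ × 176 = 125 × 176 mm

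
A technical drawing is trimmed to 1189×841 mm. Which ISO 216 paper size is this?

A0 (841 × 1189 mm)

Aspect ratio 1189/841 ≈ 1.414 — close to the ISO √2 ≈ 1.414.
In the A-series (A0 area = 1 m²): A0 = 841 × 1189 mm.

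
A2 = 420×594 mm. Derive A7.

A3: ⌊594/2⌋ × 420 = 297 × 420 mm
A4: ⌊420/2⌋ × 297 = 210 × 297 mm
A5: ⌊297/2⌋ × 210 = 148 × 210 mm
A6: ⌊210/2⌋ × 148 = 105 × 148 mm
A7: ⌊148/2⌋ × 105 = 74 × 105 mm

74 × 105 mm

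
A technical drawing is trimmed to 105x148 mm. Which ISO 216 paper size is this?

A6 (105 × 148 mm)

Aspect ratio 148/105 ≈ 1.410 — close to the ISO √2 ≈ 1.414.
In the A-series (A0 area = 1 m²): A6 = 105 × 148 mm.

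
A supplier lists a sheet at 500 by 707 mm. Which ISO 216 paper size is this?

Aspect ratio 707/500 ≈ 1.414 — close to the ISO √2 ≈ 1.414.
In the B-series (B0 = 1000 × 1414 mm): B2 = 500 × 707 mm.

B2 (500 × 707 mm)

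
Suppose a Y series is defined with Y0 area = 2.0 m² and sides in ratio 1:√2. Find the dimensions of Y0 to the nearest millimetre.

Let the short side be w mm. Then w · w√2 = 2.0 m² = 2,000,000 mm².
w² = 2,000,000/√2, so w ≈ 1189.2 mm; long side = w√2 ≈ 1681.8 mm.

1189 × 1682 mm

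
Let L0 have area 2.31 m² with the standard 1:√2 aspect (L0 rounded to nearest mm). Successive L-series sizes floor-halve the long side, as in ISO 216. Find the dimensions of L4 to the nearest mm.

319 × 451 mm

Let L0's short side be w mm. w · w√2 = 2.31 m² = 2,310,000 mm², so w ≈ 1278.1 mm and w√2 ≈ 1807.4 mm → L0 = 1278 × 1807 mm.
L1: ⌊1807/2⌋ × 1278 = 903 × 1278 mm
L2: ⌊1278/2⌋ × 903 = 639 × 903 mm
L3: ⌊903/2⌋ × 639 = 451 × 639 mm
L4: ⌊639/2⌋ × 451 = 319 × 451 mm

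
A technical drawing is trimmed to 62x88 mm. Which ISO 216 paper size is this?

Aspect ratio 88/62 ≈ 1.419 — close to the ISO √2 ≈ 1.414.
In the B-series (B0 = 1000 × 1414 mm): B8 = 62 × 88 mm.

B8 (62 × 88 mm)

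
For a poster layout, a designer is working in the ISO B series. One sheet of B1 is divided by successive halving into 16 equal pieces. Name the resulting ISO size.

B5

16 = 2^4, so 4 halving steps.
B1 → B2 → … → B5 after 4 steps.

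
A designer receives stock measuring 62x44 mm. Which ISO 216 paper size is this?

B9 (44 × 62 mm)

Aspect ratio 62/44 ≈ 1.409 — close to the ISO √2 ≈ 1.414.
In the B-series (B0 = 1000 × 1414 mm): B9 = 44 × 62 mm.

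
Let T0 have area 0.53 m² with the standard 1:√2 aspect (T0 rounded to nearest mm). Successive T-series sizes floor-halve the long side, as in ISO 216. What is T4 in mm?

Let T0's short side be w mm. w · w√2 = 0.53 m² = 530,000 mm², so w ≈ 612.2 mm and w√2 ≈ 865.8 mm → T0 = 612 × 866 mm.
T1: ⌊866/2⌋ × 612 = 433 × 612 mm
T2: ⌊612/2⌋ × 433 = 306 × 433 mm
T3: ⌊433/2⌋ × 306 = 216 × 306 mm
T4: ⌊306/2⌋ × 216 = 153 × 216 mm

153 × 216 mm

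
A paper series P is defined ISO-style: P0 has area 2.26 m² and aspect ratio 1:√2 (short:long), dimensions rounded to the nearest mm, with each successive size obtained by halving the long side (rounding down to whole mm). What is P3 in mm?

Let P0's short side be w mm. w · w√2 = 2.26 m² = 2,260,000 mm², so w ≈ 1264.1 mm and w√2 ≈ 1787.8 mm → P0 = 1264 × 1788 mm.
P1: ⌊1788/2⌋ × 1264 = 894 × 1264 mm
P2: ⌊1264/2⌋ × 894 = 632 × 894 mm
P3: ⌊894/2⌋ × 632 = 447 × 632 mm

447 × 632 mm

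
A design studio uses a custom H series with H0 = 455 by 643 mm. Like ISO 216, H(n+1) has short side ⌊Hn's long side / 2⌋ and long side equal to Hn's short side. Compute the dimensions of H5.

H1: ⌊643/2⌋ × 455 = 321 × 455 mm
H2: ⌊455/2⌋ × 321 = 227 × 321 mm
H3: ⌊321/2⌋ × 227 = 160 × 227 mm
H4: ⌊227/2⌋ × 160 = 113 × 160 mm
H5: ⌊160/2⌋ × 113 = 80 × 113 mm

80 × 113 mm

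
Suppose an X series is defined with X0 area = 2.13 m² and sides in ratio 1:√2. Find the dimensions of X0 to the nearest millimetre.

1227 × 1736 mm

Let the short side be w mm. Then w · w√2 = 2.13 m² = 2,130,000 mm².
w² = 2,130,000/√2, so w ≈ 1227.2 mm; long side = w√2 ≈ 1735.6 mm.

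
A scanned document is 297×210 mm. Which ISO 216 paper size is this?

Aspect ratio 297/210 ≈ 1.414 — close to the ISO √2 ≈ 1.414.
In the A-series (A0 area = 1 m²): A4 = 210 × 297 mm.

A4 (210 × 297 mm)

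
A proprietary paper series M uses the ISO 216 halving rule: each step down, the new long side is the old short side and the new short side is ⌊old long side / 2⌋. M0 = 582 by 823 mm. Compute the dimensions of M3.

M1: ⌊823/2⌋ × 582 = 411 × 582 mm
M2: ⌊582/2⌋ × 411 = 291 × 411 mm
M3: ⌊411/2⌋ × 291 = 205 × 291 mm

205 × 291 mm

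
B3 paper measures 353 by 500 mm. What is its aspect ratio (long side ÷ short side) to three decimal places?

500 / 353 = 1.416
ISO 216 targets √2 ≈ 1.414; the +0.002 deviation is from mm rounding.

1.416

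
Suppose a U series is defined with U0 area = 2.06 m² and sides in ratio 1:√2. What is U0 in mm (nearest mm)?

Let the short side be w mm. Then w · w√2 = 2.06 m² = 2,060,000 mm².
w² = 2,060,000/√2, so w ≈ 1206.9 mm; long side = w√2 ≈ 1706.8 mm.

1207 × 1707 mm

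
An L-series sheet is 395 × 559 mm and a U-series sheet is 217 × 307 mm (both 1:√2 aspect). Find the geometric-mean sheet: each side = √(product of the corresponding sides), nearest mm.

293 × 414 mm

Short side: √(395 · 217) = √85715 ≈ 292.8 → 293 mm
Long side: √(559 · 307) = √171613 ≈ 414.3 → 414 mm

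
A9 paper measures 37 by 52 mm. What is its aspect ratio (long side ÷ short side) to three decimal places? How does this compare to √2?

1.405

52 / 37 = 1.405
ISO 216 targets √2 ≈ 1.414; the -0.009 deviation is from mm rounding.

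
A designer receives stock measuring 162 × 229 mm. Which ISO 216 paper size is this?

C5 (162 × 229 mm)

Aspect ratio 229/162 ≈ 1.414 — close to the ISO √2 ≈ 1.414.
In the C-series (envelope sizes, between A and B): C5 = 162 × 229 mm.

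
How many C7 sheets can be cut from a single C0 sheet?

128

C0 = 917 × 1297 mm; C7 = 81 × 114 mm.
Each halving step doubles the count; 7 steps from C0 to C7.
2^7 = 128.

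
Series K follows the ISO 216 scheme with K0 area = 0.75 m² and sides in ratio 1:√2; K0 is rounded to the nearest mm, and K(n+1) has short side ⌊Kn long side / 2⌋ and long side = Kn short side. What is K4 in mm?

182 × 257 mm

Let K0's short side be w mm. w · w√2 = 0.75 m² = 750,000 mm², so w ≈ 728.2 mm and w√2 ≈ 1029.9 mm → K0 = 728 × 1030 mm.
K1: ⌊1030/2⌋ × 728 = 515 × 728 mm
K2: ⌊728/2⌋ × 515 = 364 × 515 mm
K3: ⌊515/2⌋ × 364 = 257 × 364 mm
K4: ⌊364/2⌋ × 257 = 182 × 257 mm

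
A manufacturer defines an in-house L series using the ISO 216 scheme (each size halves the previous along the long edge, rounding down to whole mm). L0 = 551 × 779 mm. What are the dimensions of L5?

97 × 137 mm

L1: ⌊779/2⌋ × 551 = 389 × 551 mm
L2: ⌊551/2⌋ × 389 = 275 × 389 mm
L3: ⌊389/2⌋ × 275 = 194 × 275 mm
L4: ⌊275/2⌋ × 194 = 137 × 194 mm
L5: ⌊194/2⌋ × 137 = 97 × 137 mm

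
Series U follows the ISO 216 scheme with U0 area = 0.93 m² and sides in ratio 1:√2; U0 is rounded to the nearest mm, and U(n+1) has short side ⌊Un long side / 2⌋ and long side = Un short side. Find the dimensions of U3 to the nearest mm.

Let U0's short side be w mm. w · w√2 = 0.93 m² = 930,000 mm², so w ≈ 810.9 mm and w√2 ≈ 1146.8 mm → U0 = 811 × 1147 mm.
U1: ⌊1147/2⌋ × 811 = 573 × 811 mm
U2: ⌊811/2⌋ × 573 = 405 × 573 mm
U3: ⌊573/2⌋ × 405 = 286 × 405 mm

286 × 405 mm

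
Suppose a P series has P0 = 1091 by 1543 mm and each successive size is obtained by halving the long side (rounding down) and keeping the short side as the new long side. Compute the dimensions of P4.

P1: ⌊1543/2⌋ × 1091 = 771 × 1091 mm
P2: ⌊1091/2⌋ × 771 = 545 × 771 mm
P3: ⌊771/2⌋ × 545 = 385 × 545 mm
P4: ⌊545/2⌋ × 385 = 272 × 385 mm

272 × 385 mm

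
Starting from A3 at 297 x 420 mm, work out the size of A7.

A4: ⌊420/2⌋ × 297 = 210 × 297 mm
A5: ⌊297/2⌋ × 210 = 148 × 210 mm
A6: ⌊210/2⌋ × 148 = 105 × 148 mm
A7: ⌊148/2⌋ × 105 = 74 × 105 mm

74 × 105 mm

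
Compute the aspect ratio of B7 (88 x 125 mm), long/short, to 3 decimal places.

1.420

125 / 88 = 1.420
ISO 216 targets √2 ≈ 1.414; the +0.006 deviation is from mm rounding.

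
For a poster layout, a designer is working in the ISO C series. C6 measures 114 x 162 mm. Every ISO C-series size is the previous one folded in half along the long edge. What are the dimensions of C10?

C7: ⌊162/2⌋ × 114 = 81 × 114 mm
C8: ⌊114/2⌋ × 81 = 57 × 81 mm
C9: ⌊81/2⌋ × 57 = 40 × 57 mm
C10: ⌊57/2⌋ × 40 = 28 × 40 mm

28 × 40 mm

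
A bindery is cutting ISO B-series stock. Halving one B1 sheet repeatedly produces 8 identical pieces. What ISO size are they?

B4

8 = 2^3, so 3 halving steps.
B1 → B2 → … → B4 after 3 steps.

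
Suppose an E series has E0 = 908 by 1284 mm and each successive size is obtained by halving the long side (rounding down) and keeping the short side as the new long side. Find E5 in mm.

160 × 227 mm

E1: ⌊1284/2⌋ × 908 = 642 × 908 mm
E2: ⌊908/2⌋ × 642 = 454 × 642 mm
E3: ⌊642/2⌋ × 454 = 321 × 454 mm
E4: ⌊454/2⌋ × 321 = 227 × 321 mm
E5: ⌊321/2⌋ × 227 = 160 × 227 mm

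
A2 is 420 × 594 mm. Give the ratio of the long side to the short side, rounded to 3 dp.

1.414

594 / 420 = 1.414
Matches √2 ≈ 1.414 — the ISO 216 defining ratio.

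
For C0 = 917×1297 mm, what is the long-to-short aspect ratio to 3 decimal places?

1.414

1297 / 917 = 1.414
Matches √2 ≈ 1.414 — the ISO 216 defining ratio.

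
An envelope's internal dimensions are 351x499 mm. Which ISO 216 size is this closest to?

Aspect ratio 499/351 ≈ 1.422 — close to the ISO √2 ≈ 1.414.
In the B-series (B0 = 1000 × 1414 mm): B3 = 353 × 500 mm.
Off by 3 mm total — nearest standard size.

B3 (353 × 500 mm)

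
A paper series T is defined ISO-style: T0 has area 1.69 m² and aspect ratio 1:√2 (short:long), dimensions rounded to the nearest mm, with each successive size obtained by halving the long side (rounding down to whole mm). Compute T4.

Let T0's short side be w mm. w · w√2 = 1.69 m² = 1,690,000 mm², so w ≈ 1093.2 mm and w√2 ≈ 1546.0 mm → T0 = 1093 × 1546 mm.
T1: ⌊1546/2⌋ × 1093 = 773 × 1093 mm
T2: ⌊1093/2⌋ × 773 = 546 × 773 mm
T3: ⌊773/2⌋ × 546 = 386 × 546 mm
T4: ⌊546/2⌋ × 386 = 273 × 386 mm

273 × 386 mm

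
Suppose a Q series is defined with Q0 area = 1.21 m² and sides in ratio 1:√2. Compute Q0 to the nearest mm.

925 × 1308 mm

Let the short side be w mm. Then w · w√2 = 1.21 m² = 1,210,000 mm².
w² = 1,210,000/√2, so w ≈ 925.0 mm; long side = w√2 ≈ 1308.1 mm.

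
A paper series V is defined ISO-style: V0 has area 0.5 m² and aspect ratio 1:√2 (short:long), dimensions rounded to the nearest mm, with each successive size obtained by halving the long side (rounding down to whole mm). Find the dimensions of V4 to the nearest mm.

Let V0's short side be w mm. w · w√2 = 0.5 m² = 500,000 mm², so w ≈ 594.6 mm and w√2 ≈ 840.9 mm → V0 = 595 × 841 mm.
V1: ⌊841/2⌋ × 595 = 420 × 595 mm
V2: ⌊595/2⌋ × 420 = 297 × 420 mm
V3: ⌊420/2⌋ × 297 = 210 × 297 mm
V4: ⌊297/2⌋ × 210 = 148 × 210 mm

148 × 210 mm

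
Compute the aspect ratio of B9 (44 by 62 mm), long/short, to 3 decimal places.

1.409

62 / 44 = 1.409
ISO 216 targets √2 ≈ 1.414; the -0.005 deviation is from mm rounding.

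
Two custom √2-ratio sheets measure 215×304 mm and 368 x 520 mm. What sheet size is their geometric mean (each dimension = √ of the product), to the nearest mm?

Short side: √(215 · 368) = √79120 ≈ 281.3 → 281 mm
Long side: √(304 · 520) = √158080 ≈ 397.6 → 398 mm

281 × 398 mm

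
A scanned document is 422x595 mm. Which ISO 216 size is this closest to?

A2 (420 × 594 mm)

Aspect ratio 595/422 ≈ 1.410 — close to the ISO √2 ≈ 1.414.
In the A-series (A0 area = 1 m²): A2 = 420 × 594 mm.
Off by 3 mm total — nearest standard size.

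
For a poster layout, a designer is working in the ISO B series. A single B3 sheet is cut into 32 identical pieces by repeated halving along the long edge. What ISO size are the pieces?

B8

32 = 2^5, so 5 halving steps.
B3 → B4 → … → B8 after 5 steps.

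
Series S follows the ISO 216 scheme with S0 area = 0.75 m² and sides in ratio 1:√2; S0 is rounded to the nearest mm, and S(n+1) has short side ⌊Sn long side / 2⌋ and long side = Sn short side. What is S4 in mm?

Let S0's short side be w mm. w · w√2 = 0.75 m² = 750,000 mm², so w ≈ 728.2 mm and w√2 ≈ 1029.9 mm → S0 = 728 × 1030 mm.
S1: ⌊1030/2⌋ × 728 = 515 × 728 mm
S2: ⌊728/2⌋ × 515 = 364 × 515 mm
S3: ⌊515/2⌋ × 364 = 257 × 364 mm
S4: ⌊364/2⌋ × 257 = 182 × 257 mm

182 × 257 mm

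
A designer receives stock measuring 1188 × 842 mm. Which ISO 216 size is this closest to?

Aspect ratio 1188/842 ≈ 1.411 — close to the ISO √2 ≈ 1.414.
In the A-series (A0 area = 1 m²): A0 = 841 × 1189 mm.
Off by 2 mm total — nearest standard size.

A0 (841 × 1189 mm)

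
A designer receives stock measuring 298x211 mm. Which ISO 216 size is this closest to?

A4 (210 × 297 mm)

Aspect ratio 298/211 ≈ 1.412 — close to the ISO √2 ≈ 1.414.
In the A-series (A0 area = 1 m²): A4 = 210 × 297 mm.
Off by 2 mm total — nearest standard size.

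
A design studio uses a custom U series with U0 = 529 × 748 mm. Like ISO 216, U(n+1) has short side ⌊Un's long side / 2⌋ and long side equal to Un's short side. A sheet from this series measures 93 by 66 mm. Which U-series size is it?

U0: 529 × 748 mm
U1: 374 × 529 mm
U2: 264 × 374 mm
U3: 187 × 264 mm
U4: 132 × 187 mm
U5: 93 × 132 mm
U6: 66 × 93 mm
U7: 46 × 66 mm
→ matches U6.

U6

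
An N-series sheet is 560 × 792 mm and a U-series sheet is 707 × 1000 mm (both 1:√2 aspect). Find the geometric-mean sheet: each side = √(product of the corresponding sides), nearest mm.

629 × 890 mm

Short side: √(560 · 707) = √395920 ≈ 629.2 → 629 mm
Long side: √(792 · 1000) = √792000 ≈ 889.9 → 890 mm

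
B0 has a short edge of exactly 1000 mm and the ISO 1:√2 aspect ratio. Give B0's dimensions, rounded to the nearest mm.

1000 × 1414 mm

Short side = 1000 mm; long side = 1000√2 ≈ 1414.2 mm.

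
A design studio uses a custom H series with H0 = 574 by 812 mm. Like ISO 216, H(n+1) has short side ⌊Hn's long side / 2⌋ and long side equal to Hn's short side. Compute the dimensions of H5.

H1: ⌊812/2⌋ × 574 = 406 × 574 mm
H2: ⌊574/2⌋ × 406 = 287 × 406 mm
H3: ⌊406/2⌋ × 287 = 203 × 287 mm
H4: ⌊287/2⌋ × 203 = 143 × 203 mm
H5: ⌊203/2⌋ × 143 = 101 × 143 mm

101 × 143 mm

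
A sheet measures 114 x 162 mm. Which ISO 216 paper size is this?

Aspect ratio 162/114 ≈ 1.421 — close to the ISO √2 ≈ 1.414.
In the C-series (envelope sizes, between A and B): C6 = 114 × 162 mm.

C6 (114 × 162 mm)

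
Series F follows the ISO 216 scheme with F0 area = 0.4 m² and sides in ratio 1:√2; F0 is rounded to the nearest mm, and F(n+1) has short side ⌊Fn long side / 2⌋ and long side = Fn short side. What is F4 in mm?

Let F0's short side be w mm. w · w√2 = 0.4 m² = 400,000 mm², so w ≈ 531.8 mm and w√2 ≈ 752.1 mm → F0 = 532 × 752 mm.
F1: ⌊752/2⌋ × 532 = 376 × 532 mm
F2: ⌊532/2⌋ × 376 = 266 × 376 mm
F3: ⌊376/2⌋ × 266 = 188 × 266 mm
F4: ⌊266/2⌋ × 188 = 133 × 188 mm

133 × 188 mm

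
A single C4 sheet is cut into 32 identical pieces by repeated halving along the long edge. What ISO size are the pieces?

32 = 2^5, so 5 halving steps.
C4 → C5 → … → C9 after 5 steps.

C9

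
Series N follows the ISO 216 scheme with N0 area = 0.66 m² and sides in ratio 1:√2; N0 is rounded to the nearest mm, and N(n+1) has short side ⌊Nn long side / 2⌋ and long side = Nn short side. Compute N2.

341 × 483 mm

Let N0's short side be w mm. w · w√2 = 0.66 m² = 660,000 mm², so w ≈ 683.1 mm and w√2 ≈ 966.1 mm → N0 = 683 × 966 mm.
N1: ⌊966/2⌋ × 683 = 483 × 683 mm
N2: ⌊683/2⌋ × 483 = 341 × 483 mm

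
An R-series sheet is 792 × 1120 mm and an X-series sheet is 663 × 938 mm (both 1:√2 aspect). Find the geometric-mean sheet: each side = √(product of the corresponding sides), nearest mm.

725 × 1025 mm

Short side: √(792 · 663) = √525096 ≈ 724.6 → 725 mm
Long side: √(1120 · 938) = √1050560 ≈ 1025.0 → 1025 mm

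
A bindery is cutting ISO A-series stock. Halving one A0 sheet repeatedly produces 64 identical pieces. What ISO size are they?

64 = 2^6, so 6 halving steps.
A0 → A1 → … → A6 after 6 steps.

A6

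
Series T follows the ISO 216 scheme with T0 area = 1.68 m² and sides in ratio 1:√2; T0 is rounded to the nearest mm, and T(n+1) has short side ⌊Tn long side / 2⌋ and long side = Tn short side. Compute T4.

Let T0's short side be w mm. w · w√2 = 1.68 m² = 1,680,000 mm², so w ≈ 1089.9 mm and w√2 ≈ 1541.4 mm → T0 = 1090 × 1541 mm.
T1: ⌊1541/2⌋ × 1090 = 770 × 1090 mm
T2: ⌊1090/2⌋ × 770 = 545 × 770 mm
T3: ⌊770/2⌋ × 545 = 385 × 545 mm
T4: ⌊545/2⌋ × 385 = 272 × 385 mm

272 × 385 mm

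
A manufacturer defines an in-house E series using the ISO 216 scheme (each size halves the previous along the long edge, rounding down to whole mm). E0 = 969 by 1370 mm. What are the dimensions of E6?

E1: ⌊1370/2⌋ × 969 = 685 × 969 mm
E2: ⌊969/2⌋ × 685 = 484 × 685 mm
E3: ⌊685/2⌋ × 484 = 342 × 484 mm
E4: ⌊484/2⌋ × 342 = 242 × 342 mm
E5: ⌊342/2⌋ × 242 = 171 × 242 mm
E6: ⌊242/2⌋ × 171 = 121 × 171 mm

121 × 171 mm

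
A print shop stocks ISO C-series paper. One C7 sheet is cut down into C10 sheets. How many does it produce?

C7 = 81 × 114 mm; C10 = 28 × 40 mm.
Each halving step doubles the count; 3 steps from C7 to C10.
2^3 = 8.

8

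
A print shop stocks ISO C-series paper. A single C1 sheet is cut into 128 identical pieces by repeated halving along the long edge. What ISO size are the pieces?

128 = 2^7, so 7 halving steps.
C1 → C2 → … → C8 after 7 steps.

C8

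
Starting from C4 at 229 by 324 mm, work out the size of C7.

C5: ⌊324/2⌋ × 229 = 162 × 229 mm
C6: ⌊229/2⌋ × 162 = 114 × 162 mm
C7: ⌊162/2⌋ × 114 = 81 × 114 mm

81 × 114 mm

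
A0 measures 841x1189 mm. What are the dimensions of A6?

A1: ⌊1189/2⌋ × 841 = 594 × 841 mm
A2: ⌊841/2⌋ × 594 = 420 × 594 mm
A3: ⌊594/2⌋ × 420 = 297 × 420 mm
A4: ⌊420/2⌋ × 297 = 210 × 297 mm
A5: ⌊297/2⌋ × 210 = 148 × 210 mm
A6: ⌊210/2⌋ × 148 = 105 × 148 mm

105 × 148 mm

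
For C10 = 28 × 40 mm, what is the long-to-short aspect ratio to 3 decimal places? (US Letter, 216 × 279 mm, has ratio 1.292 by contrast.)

40 / 28 = 1.429
ISO 216 targets √2 ≈ 1.414; the +0.014 deviation is from mm rounding.

1.429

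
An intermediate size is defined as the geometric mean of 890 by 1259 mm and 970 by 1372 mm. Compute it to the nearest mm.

Short side: √(890 · 970) = √863300 ≈ 929.1 → 929 mm
Long side: √(1259 · 1372) = √1727348 ≈ 1314.3 → 1314 mm

929 × 1314 mm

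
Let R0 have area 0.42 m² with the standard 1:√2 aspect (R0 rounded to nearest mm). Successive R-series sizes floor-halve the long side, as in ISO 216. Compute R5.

96 × 136 mm

Let R0's short side be w mm. w · w√2 = 0.42 m² = 420,000 mm², so w ≈ 545.0 mm and w√2 ≈ 770.7 mm → R0 = 545 × 771 mm.
R1: ⌊771/2⌋ × 545 = 385 × 545 mm
R2: ⌊545/2⌋ × 385 = 272 × 385 mm
R3: ⌊385/2⌋ × 272 = 192 × 272 mm
R4: ⌊272/2⌋ × 192 = 136 × 192 mm
R5: ⌊192/2⌋ × 136 = 96 × 136 mm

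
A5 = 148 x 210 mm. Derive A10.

26 × 37 mm

A6: ⌊210/2⌋ × 148 = 105 × 148 mm
A7: ⌊148/2⌋ × 105 = 74 × 105 mm
A8: ⌊105/2⌋ × 74 = 52 × 74 mm
A9: ⌊74/2⌋ × 52 = 37 × 52 mm
A10: ⌊52/2⌋ × 37 = 26 × 37 mm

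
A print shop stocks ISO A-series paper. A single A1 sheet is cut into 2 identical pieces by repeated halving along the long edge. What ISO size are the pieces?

2 = 2^1, so 1 halving step.
A1 → A2 → … → A2 after 1 step.

A2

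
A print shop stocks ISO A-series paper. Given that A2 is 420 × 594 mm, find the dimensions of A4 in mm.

210 × 297 mm

A3: ⌊594/2⌋ × 420 = 297 × 420 mm
A4: ⌊420/2⌋ × 297 = 210 × 297 mm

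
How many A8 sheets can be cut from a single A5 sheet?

8

A5 = 148 × 210 mm; A8 = 52 × 74 mm.
Each halving step doubles the count; 3 steps from A5 to A8.
2^3 = 8.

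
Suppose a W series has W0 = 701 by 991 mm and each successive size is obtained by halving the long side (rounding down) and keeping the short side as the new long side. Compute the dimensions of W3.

W1: ⌊991/2⌋ × 701 = 495 × 701 mm
W2: ⌊701/2⌋ × 495 = 350 × 495 mm
W3: ⌊495/2⌋ × 350 = 247 × 350 mm

247 × 350 mm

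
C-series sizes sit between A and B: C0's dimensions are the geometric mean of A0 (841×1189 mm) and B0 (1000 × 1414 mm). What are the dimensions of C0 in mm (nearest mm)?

Short: √(841 · 1000) = √841000 ≈ 917.1 mm.
Long: √(1189 · 1414) = √1681246 ≈ 1296.6 mm.

917 × 1297 mm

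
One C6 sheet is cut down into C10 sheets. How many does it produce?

C6 = 114 × 162 mm; C10 = 28 × 40 mm.
Each halving step doubles the count; 4 steps from C6 to C10.
2^4 = 16.

16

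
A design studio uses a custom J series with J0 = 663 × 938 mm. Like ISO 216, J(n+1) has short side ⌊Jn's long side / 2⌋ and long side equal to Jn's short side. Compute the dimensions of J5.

117 × 165 mm

J1: ⌊938/2⌋ × 663 = 469 × 663 mm
J2: ⌊663/2⌋ × 469 = 331 × 469 mm
J3: ⌊469/2⌋ × 331 = 234 × 331 mm
J4: ⌊331/2⌋ × 234 = 165 × 234 mm
J5: ⌊234/2⌋ × 165 = 117 × 165 mm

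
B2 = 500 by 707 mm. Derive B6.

B3: ⌊707/2⌋ × 500 = 353 × 500 mm
B4: ⌊500/2⌋ × 353 = 250 × 353 mm
B5: ⌊353/2⌋ × 250 = 176 × 250 mm
B6: ⌊250/2⌋ × 176 = 125 × 176 mm

125 × 176 mm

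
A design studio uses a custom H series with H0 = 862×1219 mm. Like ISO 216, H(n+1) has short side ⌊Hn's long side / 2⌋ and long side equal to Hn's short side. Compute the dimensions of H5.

H1: ⌊1219/2⌋ × 862 = 609 × 862 mm
H2: ⌊862/2⌋ × 609 = 431 × 609 mm
H3: ⌊609/2⌋ × 431 = 304 × 431 mm
H4: ⌊431/2⌋ × 304 = 215 × 304 mm
H5: ⌊304/2⌋ × 215 = 152 × 215 mm

152 × 215 mm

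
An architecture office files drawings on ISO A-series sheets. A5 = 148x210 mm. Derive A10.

A6: ⌊210/2⌋ × 148 = 105 × 148 mm
A7: ⌊148/2⌋ × 105 = 74 × 105 mm
A8: ⌊105/2⌋ × 74 = 52 × 74 mm
A9: ⌊74/2⌋ × 52 = 37 × 52 mm
A10: ⌊52/2⌋ × 37 = 26 × 37 mm

26 × 37 mm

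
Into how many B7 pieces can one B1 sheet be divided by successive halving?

64

Each ISO step halves the sheet: 1 × B1 → 2 × B2 → 4 × B3 → 8 × B4 → …
From B1 to B7 is 6 halving steps: 2^6 = 64.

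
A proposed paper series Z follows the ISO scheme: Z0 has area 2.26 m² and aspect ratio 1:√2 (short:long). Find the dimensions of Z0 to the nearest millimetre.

1264 × 1788 mm

Let the short side be w mm. Then w · w√2 = 2.26 m² = 2,260,000 mm².
w² = 2,260,000/√2, so w ≈ 1264.1 mm; long side = w√2 ≈ 1787.8 mm.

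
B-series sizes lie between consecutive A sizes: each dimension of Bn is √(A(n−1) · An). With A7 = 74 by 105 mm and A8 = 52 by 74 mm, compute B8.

Short side: √(74 · 52) = √3848 ≈ 62.0 → 62 mm
Long side: √(105 · 74) = √7770 ≈ 88.1 → 88 mm

62 × 88 mm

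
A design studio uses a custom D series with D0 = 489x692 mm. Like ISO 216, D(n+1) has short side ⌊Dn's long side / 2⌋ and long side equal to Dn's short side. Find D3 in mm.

173 × 244 mm

D1: ⌊692/2⌋ × 489 = 346 × 489 mm
D2: ⌊489/2⌋ × 346 = 244 × 346 mm
D3: ⌊346/2⌋ × 244 = 173 × 244 mm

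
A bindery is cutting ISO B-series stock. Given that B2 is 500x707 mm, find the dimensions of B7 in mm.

88 × 125 mm

B3: ⌊707/2⌋ × 500 = 353 × 500 mm
B4: ⌊500/2⌋ × 353 = 250 × 353 mm
B5: ⌊353/2⌋ × 250 = 176 × 250 mm
B6: ⌊250/2⌋ × 176 = 125 × 176 mm
B7: ⌊176/2⌋ × 125 = 88 × 125 mm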